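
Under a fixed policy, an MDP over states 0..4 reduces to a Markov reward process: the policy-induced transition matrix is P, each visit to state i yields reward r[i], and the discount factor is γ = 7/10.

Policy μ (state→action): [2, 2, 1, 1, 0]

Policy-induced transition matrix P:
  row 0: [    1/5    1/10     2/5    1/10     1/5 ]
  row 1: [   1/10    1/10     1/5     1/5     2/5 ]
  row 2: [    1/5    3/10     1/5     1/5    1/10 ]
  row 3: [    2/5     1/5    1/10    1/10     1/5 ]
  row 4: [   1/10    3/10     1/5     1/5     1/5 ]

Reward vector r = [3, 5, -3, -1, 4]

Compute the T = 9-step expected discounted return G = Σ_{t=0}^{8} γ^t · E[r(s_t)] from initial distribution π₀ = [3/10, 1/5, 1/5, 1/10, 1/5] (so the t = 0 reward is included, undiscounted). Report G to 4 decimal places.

t=0: π = [0.3000, 0.2000, 0.2000, 0.1000, 0.2000], E[r] = 2.0000, γ^t·E[r] = 2.000000, running G = 2.000000
t=1: π = [0.1800, 0.1900, 0.2500, 0.1600, 0.2200], E[r] = 1.4600, γ^t·E[r] = 1.022000, running G = 3.022000
t=2: π = [0.1910, 0.2100, 0.2200, 0.1660, 0.2130], E[r] = 1.6490, γ^t·E[r] = 0.808010, running G = 3.830010
t=3: π = [0.1909, 0.2032, 0.2216, 0.1643, 0.2200], E[r] = 1.6396, γ^t·E[r] = 0.562383, running G = 4.392393
t=4: π = [0.1905, 0.2048, 0.2218, 0.1645, 0.2185], E[r] = 1.6396, γ^t·E[r] = 0.393658, running G = 4.786051
t=5: π = [0.1906, 0.2045, 0.2217, 0.1645, 0.2188], E[r] = 1.6398, γ^t·E[r] = 0.275603, running G = 5.061654
t=6: π = [0.1906, 0.2045, 0.2217, 0.1645, 0.2187], E[r] = 1.6398, γ^t·E[r] = 0.192926, running G = 5.254580
t=7: π = [0.1906, 0.2045, 0.2217, 0.1645, 0.2187], E[r] = 1.6398, γ^t·E[r] = 0.135047, running G = 5.389628
t=8: π = [0.1906, 0.2045, 0.2217, 0.1645, 0.2187], E[r] = 1.6398, γ^t·E[r] = 0.094533, running G = 5.484161

G = 5.4842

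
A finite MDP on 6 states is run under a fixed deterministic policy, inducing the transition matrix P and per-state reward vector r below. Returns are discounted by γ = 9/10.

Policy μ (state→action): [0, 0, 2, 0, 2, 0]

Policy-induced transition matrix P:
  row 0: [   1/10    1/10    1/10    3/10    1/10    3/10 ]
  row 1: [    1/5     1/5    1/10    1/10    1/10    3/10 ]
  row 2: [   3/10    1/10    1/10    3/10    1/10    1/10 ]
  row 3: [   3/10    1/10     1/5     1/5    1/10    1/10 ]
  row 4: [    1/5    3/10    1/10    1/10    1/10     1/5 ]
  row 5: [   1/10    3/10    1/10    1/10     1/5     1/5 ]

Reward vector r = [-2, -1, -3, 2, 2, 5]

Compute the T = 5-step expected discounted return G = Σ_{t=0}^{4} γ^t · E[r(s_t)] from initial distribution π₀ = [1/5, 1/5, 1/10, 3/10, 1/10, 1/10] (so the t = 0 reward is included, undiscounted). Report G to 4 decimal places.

G = 2.5441

t=0: π = [0.2000, 0.2000, 0.1000, 0.3000, 0.1000, 0.1000], E[r] = 0.4000, γ^t·E[r] = 0.400000, running G = 0.400000
t=1: π = [0.2100, 0.1600, 0.1300, 0.1900, 0.1100, 0.2000], E[r] = 0.6300, γ^t·E[r] = 0.567000, running G = 0.967000
t=2: π = [0.1910, 0.1780, 0.1190, 0.1870, 0.1200, 0.2050], E[r] = 0.7220, γ^t·E[r] = 0.584820, running G = 1.551820
t=3: π = [0.1910, 0.1828, 0.1187, 0.1807, 0.1205, 0.2063], E[r] = 0.7130, γ^t·E[r] = 0.519777, running G = 2.071597
t=4: π = [0.1902, 0.1836, 0.1181, 0.1800, 0.1206, 0.2074], E[r] = 0.7202, γ^t·E[r] = 0.472530, running G = 2.544127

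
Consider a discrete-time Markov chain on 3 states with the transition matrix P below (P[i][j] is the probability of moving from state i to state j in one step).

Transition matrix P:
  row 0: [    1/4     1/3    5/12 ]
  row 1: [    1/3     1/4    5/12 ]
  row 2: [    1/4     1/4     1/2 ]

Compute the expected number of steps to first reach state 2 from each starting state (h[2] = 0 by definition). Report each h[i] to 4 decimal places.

First-step conditioning: h[2] = 0; for i ≠ 2, h[i] = 1 + Σ_k P[i][k]·h[k].
  h[0] = 1 + 1/4·h[0] + 1/3·h[1]
  h[1] = 1 + 1/3·h[0] + 1/4·h[1]
Solving the 2×2 linear system over states ≠ 2 gives exactly h = [12/5, 12/5, 0] (h[2] = 0 is the target).

h = [2.4000, 2.4000, 0.0000]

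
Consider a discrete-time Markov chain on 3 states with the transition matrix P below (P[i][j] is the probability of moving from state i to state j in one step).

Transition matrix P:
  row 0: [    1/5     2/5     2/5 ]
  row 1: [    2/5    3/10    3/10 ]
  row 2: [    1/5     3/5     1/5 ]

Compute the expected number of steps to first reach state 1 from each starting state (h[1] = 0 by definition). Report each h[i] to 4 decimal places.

h = [2.1429, 0.0000, 1.7857]

First-step conditioning: h[1] = 0; for i ≠ 1, h[i] = 1 + Σ_k P[i][k]·h[k].
  h[0] = 1 + 1/5·h[0] + 2/5·h[2]
  h[2] = 1 + 1/5·h[0] + 1/5·h[2]
Solving the 2×2 linear system over states ≠ 1 gives exactly h = [15/7, 0, 25/14] (h[1] = 0 is the target).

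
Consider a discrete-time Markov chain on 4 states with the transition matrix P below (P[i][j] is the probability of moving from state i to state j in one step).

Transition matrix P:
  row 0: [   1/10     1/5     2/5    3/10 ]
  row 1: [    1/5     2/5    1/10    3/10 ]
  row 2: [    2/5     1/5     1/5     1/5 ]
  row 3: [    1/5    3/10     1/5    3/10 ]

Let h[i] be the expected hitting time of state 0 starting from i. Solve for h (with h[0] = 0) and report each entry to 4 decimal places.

First-step conditioning: h[0] = 0; for i ≠ 0, h[i] = 1 + Σ_k P[i][k]·h[k].
  h[1] = 1 + 2/5·h[1] + 1/10·h[2] + 3/10·h[3]
  h[2] = 1 + 1/5·h[1] + 1/5·h[2] + 1/5·h[3]
  h[3] = 1 + 3/10·h[1] + 1/5·h[2] + 3/10·h[3]
Solving the 3×3 linear system over states ≠ 0 gives exactly h = [0, 35/8, 355/104, 445/104] (h[0] = 0 is the target).

h = [0.0000, 4.3750, 3.4135, 4.2788]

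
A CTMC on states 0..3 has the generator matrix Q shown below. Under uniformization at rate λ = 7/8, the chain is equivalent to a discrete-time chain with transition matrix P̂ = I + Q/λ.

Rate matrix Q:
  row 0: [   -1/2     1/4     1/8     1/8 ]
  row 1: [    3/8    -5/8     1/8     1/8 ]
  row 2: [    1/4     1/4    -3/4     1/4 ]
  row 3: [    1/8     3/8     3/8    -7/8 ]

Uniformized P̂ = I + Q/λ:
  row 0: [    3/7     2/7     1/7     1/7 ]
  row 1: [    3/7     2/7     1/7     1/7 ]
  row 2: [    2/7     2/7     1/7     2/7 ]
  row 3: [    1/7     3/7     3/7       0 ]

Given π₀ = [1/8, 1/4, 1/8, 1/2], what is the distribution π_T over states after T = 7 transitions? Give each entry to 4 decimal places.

π = [0.3598, 0.3069, 0.1852, 0.1481]

t=0: π = [0.1250, 0.2500, 0.1250, 0.5000]
t=1: π = [0.2679, 0.3571, 0.2857, 0.0893]
t=2: π = [0.3622, 0.2985, 0.1684, 0.1709]
t=3: π = [0.3557, 0.3101, 0.1917, 0.1425]
t=4: π = [0.3605, 0.3061, 0.1836, 0.1499]
t=5: π = [0.3595, 0.3071, 0.1857, 0.1477]
t=6: π = [0.3599, 0.3068, 0.1850, 0.1483]
t=7: π = [0.3598, 0.3069, 0.1852, 0.1481]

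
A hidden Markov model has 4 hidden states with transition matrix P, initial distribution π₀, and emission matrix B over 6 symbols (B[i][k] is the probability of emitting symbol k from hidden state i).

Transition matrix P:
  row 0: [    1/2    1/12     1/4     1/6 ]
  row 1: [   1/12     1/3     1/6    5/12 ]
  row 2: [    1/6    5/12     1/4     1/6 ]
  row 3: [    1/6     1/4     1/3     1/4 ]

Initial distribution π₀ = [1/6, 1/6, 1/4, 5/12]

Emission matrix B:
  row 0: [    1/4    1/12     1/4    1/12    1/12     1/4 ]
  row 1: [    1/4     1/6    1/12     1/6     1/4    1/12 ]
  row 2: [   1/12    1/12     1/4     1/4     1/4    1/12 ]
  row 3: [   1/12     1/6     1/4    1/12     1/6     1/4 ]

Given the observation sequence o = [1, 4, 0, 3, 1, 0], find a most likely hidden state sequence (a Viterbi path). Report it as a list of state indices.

t=0: δ = [1.389e-02, 2.778e-02, 2.083e-02, 6.944e-02]  (obs o_0=1)
t=1: δ = [9.645e-04, 4.340e-03, 5.787e-03, 2.894e-03]  ψ = [3, 3, 3, 3]  (obs o_1=4)
t=2: δ = [2.411e-04, 6.028e-04, 1.206e-04, 1.507e-04]  ψ = [2, 2, 2, 1]  (obs o_2=0)
t=3: δ = [1.005e-05, 3.349e-05, 2.512e-05, 2.093e-05]  ψ = [0, 1, 1, 1]  (obs o_3=3)
t=4: δ = [4.186e-07, 1.861e-06, 5.814e-07, 2.326e-06]  ψ = [0, 1, 3, 1]  (obs o_4=1)
t=5: δ = [9.690e-08, 1.550e-07, 6.460e-08, 6.460e-08]  ψ = [3, 1, 3, 1]  (obs o_5=0)
backtrack: best end state = 1; path = [3, 2, 1, 1, 1, 1]

path = [3, 2, 1, 1, 1, 1]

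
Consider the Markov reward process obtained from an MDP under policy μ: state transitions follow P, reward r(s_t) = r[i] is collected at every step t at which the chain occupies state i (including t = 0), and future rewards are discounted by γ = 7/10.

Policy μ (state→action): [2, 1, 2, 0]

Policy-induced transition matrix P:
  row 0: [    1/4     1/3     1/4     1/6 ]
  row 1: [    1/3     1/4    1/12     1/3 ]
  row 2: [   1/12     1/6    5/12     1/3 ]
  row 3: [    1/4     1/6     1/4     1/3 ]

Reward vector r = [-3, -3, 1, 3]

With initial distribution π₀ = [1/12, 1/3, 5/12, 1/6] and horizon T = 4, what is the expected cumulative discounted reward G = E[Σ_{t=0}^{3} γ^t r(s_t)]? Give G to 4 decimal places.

t=0: π = [0.0833, 0.3333, 0.4167, 0.1667], E[r] = -0.3333, γ^t·E[r] = -0.333333, running G = -0.333333
t=1: π = [0.2083, 0.2083, 0.2639, 0.3194], E[r] = -0.0278, γ^t·E[r] = -0.019444, running G = -0.352778
t=2: π = [0.2234, 0.2188, 0.2593, 0.2986], E[r] = -0.1713, γ^t·E[r] = -0.083935, running G = -0.436713
t=3: π = [0.2250, 0.2221, 0.2568, 0.2961], E[r] = -0.1964, γ^t·E[r] = -0.067356, running G = -0.504069

G = -0.5041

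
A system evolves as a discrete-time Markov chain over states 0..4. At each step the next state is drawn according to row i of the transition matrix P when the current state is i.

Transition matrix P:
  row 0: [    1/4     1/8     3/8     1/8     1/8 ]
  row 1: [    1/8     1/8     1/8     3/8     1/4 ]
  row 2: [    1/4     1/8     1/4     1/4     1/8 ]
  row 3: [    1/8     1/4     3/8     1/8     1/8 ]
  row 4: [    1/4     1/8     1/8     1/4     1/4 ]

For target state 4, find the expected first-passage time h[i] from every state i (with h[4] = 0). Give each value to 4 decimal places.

First-step conditioning: h[4] = 0; for i ≠ 4, h[i] = 1 + Σ_k P[i][k]·h[k].
  h[0] = 1 + 1/4·h[0] + 1/8·h[1] + 3/8·h[2] + 1/8·h[3]
  h[1] = 1 + 1/8·h[0] + 1/8·h[1] + 1/8·h[2] + 3/8·h[3]
  h[2] = 1 + 1/4·h[0] + 1/8·h[1] + 1/4·h[2] + 1/4·h[3]
  h[3] = 1 + 1/8·h[0] + 1/4·h[1] + 3/8·h[2] + 1/8·h[3]
Solving the 4×4 linear system over states ≠ 4 gives exactly h = [160/23, 976/161, 1118/161, 1102/161, 0] (h[4] = 0 is the target).

h = [6.9565, 6.0621, 6.9441, 6.8447, 0.0000]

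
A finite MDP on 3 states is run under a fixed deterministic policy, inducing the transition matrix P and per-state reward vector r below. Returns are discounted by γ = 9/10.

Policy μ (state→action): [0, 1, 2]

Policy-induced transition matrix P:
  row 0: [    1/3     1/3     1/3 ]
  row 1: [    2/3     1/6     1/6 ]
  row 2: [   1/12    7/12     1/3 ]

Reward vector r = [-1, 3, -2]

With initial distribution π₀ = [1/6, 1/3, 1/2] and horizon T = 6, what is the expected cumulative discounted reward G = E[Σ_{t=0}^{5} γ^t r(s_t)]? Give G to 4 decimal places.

G = 0.3971

t=0: π = [0.1667, 0.3333, 0.5000], E[r] = -0.1667, γ^t·E[r] = -0.166667, running G = -0.166667
t=1: π = [0.3194, 0.4028, 0.2778], E[r] = 0.3333, γ^t·E[r] = 0.300000, running G = 0.133333
t=2: π = [0.3981, 0.3356, 0.2662], E[r] = 0.0764, γ^t·E[r] = 0.061875, running G = 0.195208
t=3: π = [0.3787, 0.3439, 0.2774], E[r] = 0.0984, γ^t·E[r] = 0.071719, running G = 0.266927
t=4: π = [0.3786, 0.3454, 0.2760], E[r] = 0.1054, γ^t·E[r] = 0.069166, running G = 0.336093
t=5: π = [0.3795, 0.3448, 0.2758], E[r] = 0.1033, γ^t·E[r] = 0.061016, running G = 0.397109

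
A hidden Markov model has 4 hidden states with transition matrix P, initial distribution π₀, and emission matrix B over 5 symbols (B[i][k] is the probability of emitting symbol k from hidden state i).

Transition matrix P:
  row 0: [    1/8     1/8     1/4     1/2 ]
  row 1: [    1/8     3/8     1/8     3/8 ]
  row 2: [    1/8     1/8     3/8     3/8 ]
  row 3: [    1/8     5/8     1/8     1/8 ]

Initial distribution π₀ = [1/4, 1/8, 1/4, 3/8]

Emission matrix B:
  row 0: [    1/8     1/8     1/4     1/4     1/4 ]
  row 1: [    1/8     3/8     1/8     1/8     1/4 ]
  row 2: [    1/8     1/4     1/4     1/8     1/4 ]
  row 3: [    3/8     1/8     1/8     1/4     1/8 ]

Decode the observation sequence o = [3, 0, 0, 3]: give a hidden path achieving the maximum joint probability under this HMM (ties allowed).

path = [0, 3, 1, 3]

t=0: δ = [6.250e-02, 1.562e-02, 3.125e-02, 9.375e-02]  (obs o_0=3)
t=1: δ = [1.465e-03, 7.324e-03, 1.953e-03, 1.172e-02]  ψ = [3, 3, 0, 0]  (obs o_1=0)
t=2: δ = [1.831e-04, 9.155e-04, 1.831e-04, 1.030e-03]  ψ = [3, 3, 3, 1]  (obs o_2=0)
t=3: δ = [3.219e-05, 8.047e-05, 1.609e-05, 8.583e-05]  ψ = [3, 3, 3, 1]  (obs o_3=3)
backtrack: best end state = 3; path = [0, 3, 1, 3]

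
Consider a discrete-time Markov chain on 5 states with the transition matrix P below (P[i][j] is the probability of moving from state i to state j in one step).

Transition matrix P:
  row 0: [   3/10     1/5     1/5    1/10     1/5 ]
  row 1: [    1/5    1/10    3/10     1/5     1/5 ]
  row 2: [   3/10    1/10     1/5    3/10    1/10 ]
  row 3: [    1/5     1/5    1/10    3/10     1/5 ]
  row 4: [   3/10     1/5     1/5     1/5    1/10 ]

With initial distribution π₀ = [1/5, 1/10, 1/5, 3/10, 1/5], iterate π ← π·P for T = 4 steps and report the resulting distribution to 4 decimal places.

t=0: π = [0.2000, 0.1000, 0.2000, 0.3000, 0.2000]
t=1: π = [0.2600, 0.1700, 0.1800, 0.2300, 0.1600]
t=2: π = [0.2600, 0.1650, 0.1940, 0.2150, 0.1660]
t=3: π = [0.2620, 0.1641, 0.1950, 0.2149, 0.1640]
t=4: π = [0.2621, 0.1641, 0.1949, 0.2148, 0.1641]

π = [0.2621, 0.1641, 0.1949, 0.2148, 0.1641]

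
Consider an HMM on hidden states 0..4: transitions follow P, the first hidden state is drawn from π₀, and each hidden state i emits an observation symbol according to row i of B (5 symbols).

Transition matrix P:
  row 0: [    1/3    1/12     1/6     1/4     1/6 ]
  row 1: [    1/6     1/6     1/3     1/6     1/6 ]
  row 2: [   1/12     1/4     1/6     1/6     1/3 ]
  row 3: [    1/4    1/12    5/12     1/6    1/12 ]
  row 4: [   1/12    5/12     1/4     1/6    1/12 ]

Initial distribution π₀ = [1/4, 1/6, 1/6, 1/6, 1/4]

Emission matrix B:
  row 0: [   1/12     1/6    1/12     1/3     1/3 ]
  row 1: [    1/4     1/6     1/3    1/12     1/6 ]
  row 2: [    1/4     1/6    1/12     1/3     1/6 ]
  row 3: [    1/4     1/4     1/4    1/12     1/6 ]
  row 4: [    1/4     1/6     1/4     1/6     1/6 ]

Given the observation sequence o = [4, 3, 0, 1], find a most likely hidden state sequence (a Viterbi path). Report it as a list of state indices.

t=0: δ = [8.333e-02, 2.778e-02, 2.778e-02, 2.778e-02, 4.167e-02]  (obs o_0=4)
t=1: δ = [9.259e-03, 1.447e-03, 4.630e-03, 1.736e-03, 2.315e-03]  ψ = [0, 4, 0, 0, 0]  (obs o_1=3)
t=2: δ = [2.572e-04, 2.894e-04, 3.858e-04, 5.787e-04, 3.858e-04]  ψ = [0, 2, 0, 0, 0]  (obs o_2=0)
t=3: δ = [2.411e-05, 2.679e-05, 4.019e-05, 2.411e-05, 2.143e-05]  ψ = [3, 4, 3, 3, 2]  (obs o_3=1)
backtrack: best end state = 2; path = [0, 0, 3, 2]

path = [0, 0, 3, 2]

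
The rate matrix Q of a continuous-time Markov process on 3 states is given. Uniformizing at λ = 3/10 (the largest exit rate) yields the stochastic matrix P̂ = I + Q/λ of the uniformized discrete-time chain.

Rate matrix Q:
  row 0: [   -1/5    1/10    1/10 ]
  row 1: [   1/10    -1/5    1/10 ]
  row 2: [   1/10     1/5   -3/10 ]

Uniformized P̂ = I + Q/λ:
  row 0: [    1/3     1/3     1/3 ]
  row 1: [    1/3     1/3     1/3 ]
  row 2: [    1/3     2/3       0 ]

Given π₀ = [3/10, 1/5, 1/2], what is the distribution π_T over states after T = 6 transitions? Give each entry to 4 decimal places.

t=0: π = [0.3000, 0.2000, 0.5000]
t=1: π = [0.3333, 0.5000, 0.1667]
t=2: π = [0.3333, 0.3889, 0.2778]
t=3: π = [0.3333, 0.4259, 0.2407]
t=4: π = [0.3333, 0.4136, 0.2531]
t=5: π = [0.3333, 0.4177, 0.2490]
t=6: π = [0.3333, 0.4163, 0.2503]

π = [0.3333, 0.4163, 0.2503]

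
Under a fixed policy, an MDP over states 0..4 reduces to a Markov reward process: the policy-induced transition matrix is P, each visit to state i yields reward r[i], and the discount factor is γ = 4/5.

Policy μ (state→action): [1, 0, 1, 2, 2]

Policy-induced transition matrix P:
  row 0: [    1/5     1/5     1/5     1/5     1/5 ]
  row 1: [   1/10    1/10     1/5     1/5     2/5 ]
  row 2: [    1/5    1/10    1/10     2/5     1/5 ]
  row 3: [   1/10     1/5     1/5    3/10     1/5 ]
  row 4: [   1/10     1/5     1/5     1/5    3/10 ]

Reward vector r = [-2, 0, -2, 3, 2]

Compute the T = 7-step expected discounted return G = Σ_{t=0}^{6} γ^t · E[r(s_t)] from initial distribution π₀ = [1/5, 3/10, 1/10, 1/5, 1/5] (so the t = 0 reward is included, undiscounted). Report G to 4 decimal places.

G = 2.3739

t=0: π = [0.2000, 0.3000, 0.1000, 0.2000, 0.2000], E[r] = 0.4000, γ^t·E[r] = 0.400000, running G = 0.400000
t=1: π = [0.1300, 0.1600, 0.1900, 0.2400, 0.2800], E[r] = 0.6400, γ^t·E[r] = 0.512000, running G = 0.912000
t=2: π = [0.1320, 0.1650, 0.1810, 0.2620, 0.2600], E[r] = 0.6800, γ^t·E[r] = 0.435200, running G = 1.347200
t=3: π = [0.1313, 0.1654, 0.1819, 0.2624, 0.2590], E[r] = 0.6788, γ^t·E[r] = 0.347546, running G = 1.694746
t=4: π = [0.1313, 0.1653, 0.1818, 0.2626, 0.2590], E[r] = 0.6796, γ^t·E[r] = 0.278348, running G = 1.973093
t=5: π = [0.1313, 0.1653, 0.1818, 0.2626, 0.2590], E[r] = 0.6795, γ^t·E[r] = 0.222662, running G = 2.195756
t=6: π = [0.1313, 0.1653, 0.1818, 0.2626, 0.2590], E[r] = 0.6795, γ^t·E[r] = 0.178133, running G = 2.373889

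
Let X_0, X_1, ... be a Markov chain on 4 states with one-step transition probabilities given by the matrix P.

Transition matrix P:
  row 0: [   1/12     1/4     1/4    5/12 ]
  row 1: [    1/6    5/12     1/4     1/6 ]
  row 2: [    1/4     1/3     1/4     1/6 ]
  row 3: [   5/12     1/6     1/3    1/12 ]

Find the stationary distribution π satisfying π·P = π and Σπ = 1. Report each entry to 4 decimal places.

Balance equations π_j = Σ_i π_i·P[i][j]:
  π_0 = 1/12·π_0 + 1/6·π_1 + 1/4·π_2 + 5/12·π_3
  π_1 = 1/4·π_0 + 5/12·π_1 + 1/3·π_2 + 1/6·π_3
  π_2 = 1/4·π_0 + 1/4·π_1 + 1/4·π_2 + 1/3·π_3
  normalize: π_0 + π_1 + π_2 + π_3 = 1
Solving the linear system gives exactly π = [425/1917, 587/1917, 512/1917, 131/639].

π = [0.2217, 0.3062, 0.2671, 0.2050]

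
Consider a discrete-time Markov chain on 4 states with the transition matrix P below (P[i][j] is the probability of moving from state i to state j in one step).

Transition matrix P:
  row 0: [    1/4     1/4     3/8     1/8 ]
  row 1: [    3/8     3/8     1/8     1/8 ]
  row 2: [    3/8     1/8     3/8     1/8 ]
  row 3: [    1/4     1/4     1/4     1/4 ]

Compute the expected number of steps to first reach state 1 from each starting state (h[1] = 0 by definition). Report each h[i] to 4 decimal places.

First-step conditioning: h[1] = 0; for i ≠ 1, h[i] = 1 + Σ_k P[i][k]·h[k].
  h[0] = 1 + 1/4·h[0] + 3/8·h[2] + 1/8·h[3]
  h[2] = 1 + 3/8·h[0] + 3/8·h[2] + 1/8·h[3]
  h[3] = 1 + 1/4·h[0] + 1/4·h[2] + 1/4·h[3]
Solving the 3×3 linear system over states ≠ 1 gives exactly h = [112/23, 0, 126/23, 110/23] (h[1] = 0 is the target).

h = [4.8696, 0.0000, 5.4783, 4.7826]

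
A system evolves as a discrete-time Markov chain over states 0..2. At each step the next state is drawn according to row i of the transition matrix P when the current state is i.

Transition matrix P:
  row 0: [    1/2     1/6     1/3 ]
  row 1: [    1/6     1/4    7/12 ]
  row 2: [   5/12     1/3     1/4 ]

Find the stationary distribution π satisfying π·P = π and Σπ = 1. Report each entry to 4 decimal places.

π = [0.3869, 0.2482, 0.3650]

Balance equations π_j = Σ_i π_i·P[i][j]:
  π_0 = 1/2·π_0 + 1/6·π_1 + 5/12·π_2
  π_1 = 1/6·π_0 + 1/4·π_1 + 1/3·π_2
  normalize: π_0 + π_1 + π_2 = 1
Solving the linear system gives exactly π = [53/137, 34/137, 50/137].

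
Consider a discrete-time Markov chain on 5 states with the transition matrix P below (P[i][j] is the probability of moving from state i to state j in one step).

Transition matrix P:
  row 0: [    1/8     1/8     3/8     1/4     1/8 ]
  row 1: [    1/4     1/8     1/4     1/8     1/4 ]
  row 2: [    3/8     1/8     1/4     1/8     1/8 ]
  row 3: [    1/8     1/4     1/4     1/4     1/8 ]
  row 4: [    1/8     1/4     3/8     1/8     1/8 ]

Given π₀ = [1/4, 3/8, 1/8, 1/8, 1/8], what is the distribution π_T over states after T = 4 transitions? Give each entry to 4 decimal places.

t=0: π = [0.2500, 0.3750, 0.1250, 0.1250, 0.1250]
t=1: π = [0.2031, 0.1563, 0.2969, 0.1719, 0.1719]
t=2: π = [0.2188, 0.1680, 0.2969, 0.1719, 0.1445]
t=3: π = [0.2202, 0.1646, 0.2954, 0.1738, 0.1460]
t=4: π = [0.2194, 0.1650, 0.2958, 0.1743, 0.1456]

π = [0.2194, 0.1650, 0.2958, 0.1743, 0.1456]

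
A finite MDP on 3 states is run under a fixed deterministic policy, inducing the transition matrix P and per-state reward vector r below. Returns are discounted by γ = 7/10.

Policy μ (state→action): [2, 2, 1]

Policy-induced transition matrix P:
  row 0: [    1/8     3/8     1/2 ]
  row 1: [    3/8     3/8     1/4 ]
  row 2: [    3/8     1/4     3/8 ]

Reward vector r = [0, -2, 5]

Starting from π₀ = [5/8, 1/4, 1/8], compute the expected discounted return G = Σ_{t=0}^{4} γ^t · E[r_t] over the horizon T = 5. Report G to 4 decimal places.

t=0: π = [0.6250, 0.2500, 0.1250], E[r] = 0.1250, γ^t·E[r] = 0.125000, running G = 0.125000
t=1: π = [0.2188, 0.3594, 0.4219], E[r] = 1.3906, γ^t·E[r] = 0.973438, running G = 1.098438
t=2: π = [0.3203, 0.3223, 0.3574], E[r] = 1.1426, γ^t·E[r] = 0.559863, running G = 1.658301
t=3: π = [0.2949, 0.3303, 0.3748], E[r] = 1.2131, γ^t·E[r] = 0.416105, running G = 2.074406
t=4: π = [0.3013, 0.3282, 0.3706], E[r] = 1.1966, γ^t·E[r] = 0.287295, running G = 2.361701

G = 2.3617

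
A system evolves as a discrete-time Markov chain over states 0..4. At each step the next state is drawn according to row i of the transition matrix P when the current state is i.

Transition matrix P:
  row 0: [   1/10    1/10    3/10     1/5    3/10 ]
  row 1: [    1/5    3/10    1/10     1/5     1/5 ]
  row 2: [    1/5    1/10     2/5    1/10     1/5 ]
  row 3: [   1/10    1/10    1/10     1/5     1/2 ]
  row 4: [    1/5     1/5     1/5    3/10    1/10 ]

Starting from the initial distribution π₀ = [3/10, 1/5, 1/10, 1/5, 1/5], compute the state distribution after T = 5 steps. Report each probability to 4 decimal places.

t=0: π = [0.3000, 0.2000, 0.1000, 0.2000, 0.2000]
t=1: π = [0.1500, 0.1600, 0.2100, 0.2100, 0.2700]
t=2: π = [0.1640, 0.1590, 0.2200, 0.2060, 0.2510]
t=3: π = [0.1630, 0.1569, 0.2239, 0.2031, 0.2531]
t=4: π = [0.1634, 0.1567, 0.2251, 0.2029, 0.2519]
t=5: π = [0.1634, 0.1565, 0.2254, 0.2027, 0.2520]

π = [0.1634, 0.1565, 0.2254, 0.2027, 0.2520]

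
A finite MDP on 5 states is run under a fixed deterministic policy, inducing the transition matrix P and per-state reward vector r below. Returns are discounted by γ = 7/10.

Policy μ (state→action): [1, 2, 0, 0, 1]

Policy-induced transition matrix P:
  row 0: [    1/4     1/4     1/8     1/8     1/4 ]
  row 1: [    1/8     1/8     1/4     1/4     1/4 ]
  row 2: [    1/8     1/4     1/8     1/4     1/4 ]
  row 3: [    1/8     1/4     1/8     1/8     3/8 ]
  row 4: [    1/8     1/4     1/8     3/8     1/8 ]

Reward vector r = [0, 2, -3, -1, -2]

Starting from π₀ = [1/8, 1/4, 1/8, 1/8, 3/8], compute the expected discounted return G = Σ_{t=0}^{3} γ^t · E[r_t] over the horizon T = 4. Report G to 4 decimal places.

t=0: π = [0.1250, 0.2500, 0.1250, 0.1250, 0.3750], E[r] = -0.7500, γ^t·E[r] = -0.750000, running G = -0.750000
t=1: π = [0.1406, 0.2188, 0.1563, 0.2656, 0.2188], E[r] = -0.7344, γ^t·E[r] = -0.514063, running G = -1.264063
t=2: π = [0.1426, 0.2227, 0.1523, 0.2266, 0.2559], E[r] = -0.7500, γ^t·E[r] = -0.367500, running G = -1.631563
t=3: π = [0.1428, 0.2222, 0.1528, 0.2358, 0.2463], E[r] = -0.7427, γ^t·E[r] = -0.254738, running G = -1.886300

G = -1.8863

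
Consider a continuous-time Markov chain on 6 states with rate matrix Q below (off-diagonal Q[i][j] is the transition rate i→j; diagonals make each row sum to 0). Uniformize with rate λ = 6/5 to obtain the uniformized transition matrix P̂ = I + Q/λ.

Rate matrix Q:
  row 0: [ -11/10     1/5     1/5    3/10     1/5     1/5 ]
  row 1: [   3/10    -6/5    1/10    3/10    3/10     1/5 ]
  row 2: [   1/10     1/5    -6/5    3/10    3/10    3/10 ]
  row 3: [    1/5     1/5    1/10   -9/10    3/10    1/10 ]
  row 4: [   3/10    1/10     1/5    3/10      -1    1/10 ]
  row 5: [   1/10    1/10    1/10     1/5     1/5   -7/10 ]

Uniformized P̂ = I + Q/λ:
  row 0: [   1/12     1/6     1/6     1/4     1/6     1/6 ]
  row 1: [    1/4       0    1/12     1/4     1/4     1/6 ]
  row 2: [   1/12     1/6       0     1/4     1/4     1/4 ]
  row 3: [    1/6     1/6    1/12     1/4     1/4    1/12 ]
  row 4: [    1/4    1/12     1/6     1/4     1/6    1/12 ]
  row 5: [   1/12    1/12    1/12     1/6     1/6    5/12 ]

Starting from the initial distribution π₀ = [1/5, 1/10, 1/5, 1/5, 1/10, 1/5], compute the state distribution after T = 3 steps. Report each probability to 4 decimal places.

π = [0.1553, 0.1153, 0.1049, 0.2342, 0.2040, 0.1863]

t=0: π = [0.2000, 0.1000, 0.2000, 0.2000, 0.1000, 0.2000]
t=1: π = [0.1333, 0.1250, 0.0917, 0.2333, 0.2083, 0.2083]
t=2: π = [0.1583, 0.1111, 0.1042, 0.2326, 0.2042, 0.1896]
t=3: π = [0.1553, 0.1153, 0.1049, 0.2342, 0.2040, 0.1863]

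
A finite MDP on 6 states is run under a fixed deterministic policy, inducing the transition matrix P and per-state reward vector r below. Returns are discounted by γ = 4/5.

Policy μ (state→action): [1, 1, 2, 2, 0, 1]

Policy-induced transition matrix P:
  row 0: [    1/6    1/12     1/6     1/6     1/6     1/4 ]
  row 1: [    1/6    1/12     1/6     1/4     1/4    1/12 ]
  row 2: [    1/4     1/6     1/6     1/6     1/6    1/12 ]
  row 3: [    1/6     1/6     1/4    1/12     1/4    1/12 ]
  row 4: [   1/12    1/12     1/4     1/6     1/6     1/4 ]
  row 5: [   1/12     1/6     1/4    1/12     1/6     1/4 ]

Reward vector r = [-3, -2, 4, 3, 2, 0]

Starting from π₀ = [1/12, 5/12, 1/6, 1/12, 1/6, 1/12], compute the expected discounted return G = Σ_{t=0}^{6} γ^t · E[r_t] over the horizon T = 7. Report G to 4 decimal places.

t=0: π = [0.0833, 0.4167, 0.1667, 0.0833, 0.1667, 0.0833], E[r] = 0.1667, γ^t·E[r] = 0.166667, running G = 0.166667
t=1: π = [0.1597, 0.1111, 0.1944, 0.1875, 0.2083, 0.1389], E[r] = 1.0556, γ^t·E[r] = 0.844444, running G = 1.011111
t=2: π = [0.1539, 0.1267, 0.2112, 0.1487, 0.1916, 0.1678], E[r] = 0.9589, γ^t·E[r] = 0.613704, running G = 1.624815
t=3: π = [0.1543, 0.1273, 0.2090, 0.1508, 0.1896, 0.1689], E[r] = 0.9502, γ^t·E[r] = 0.486519, running G = 2.111333
t=4: π = [0.1542, 0.1274, 0.2091, 0.1506, 0.1898, 0.1688], E[r] = 0.9506, γ^t·E[r] = 0.389376, running G = 2.500709
t=5: π = [0.1542, 0.1274, 0.2091, 0.1507, 0.1898, 0.1688], E[r] = 0.9507, γ^t·E[r] = 0.311530, running G = 2.812240
t=6: π = [0.1542, 0.1274, 0.2091, 0.1507, 0.1898, 0.1688], E[r] = 0.9507, γ^t·E[r] = 0.249222, running G = 3.061462

G = 3.0615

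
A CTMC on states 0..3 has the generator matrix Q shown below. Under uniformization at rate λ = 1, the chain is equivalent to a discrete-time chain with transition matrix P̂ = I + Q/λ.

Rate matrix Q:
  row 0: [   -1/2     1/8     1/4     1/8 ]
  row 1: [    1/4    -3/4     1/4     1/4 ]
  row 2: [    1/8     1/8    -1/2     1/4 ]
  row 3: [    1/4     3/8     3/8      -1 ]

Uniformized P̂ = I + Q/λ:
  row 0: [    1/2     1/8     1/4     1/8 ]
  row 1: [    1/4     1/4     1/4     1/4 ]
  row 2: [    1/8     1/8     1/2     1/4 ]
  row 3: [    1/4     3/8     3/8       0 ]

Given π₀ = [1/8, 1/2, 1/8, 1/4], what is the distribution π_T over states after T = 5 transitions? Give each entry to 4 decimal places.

π = [0.2733, 0.1922, 0.3619, 0.1726]

t=0: π = [0.1250, 0.5000, 0.1250, 0.2500]
t=1: π = [0.2656, 0.2500, 0.3125, 0.1719]
t=2: π = [0.2773, 0.1992, 0.3496, 0.1738]
t=3: π = [0.2756, 0.1934, 0.3591, 0.1719]
t=4: π = [0.2740, 0.1921, 0.3613, 0.1726]
t=5: π = [0.2733, 0.1922, 0.3619, 0.1726]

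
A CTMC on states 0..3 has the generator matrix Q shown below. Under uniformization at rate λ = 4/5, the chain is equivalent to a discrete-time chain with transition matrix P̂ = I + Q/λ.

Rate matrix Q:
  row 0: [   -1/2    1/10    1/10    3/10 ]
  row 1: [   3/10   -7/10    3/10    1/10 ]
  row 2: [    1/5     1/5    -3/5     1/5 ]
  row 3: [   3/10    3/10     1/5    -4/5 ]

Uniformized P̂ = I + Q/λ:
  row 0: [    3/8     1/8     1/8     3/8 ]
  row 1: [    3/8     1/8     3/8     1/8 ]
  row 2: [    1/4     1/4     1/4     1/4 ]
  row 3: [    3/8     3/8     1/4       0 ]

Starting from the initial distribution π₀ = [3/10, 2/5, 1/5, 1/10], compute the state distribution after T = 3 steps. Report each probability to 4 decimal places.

t=0: π = [0.3000, 0.4000, 0.2000, 0.1000]
t=1: π = [0.3500, 0.1750, 0.2625, 0.2125]
t=2: π = [0.3422, 0.2109, 0.2281, 0.2188]
t=3: π = [0.3465, 0.2082, 0.2336, 0.2117]

π = [0.3465, 0.2082, 0.2336, 0.2117]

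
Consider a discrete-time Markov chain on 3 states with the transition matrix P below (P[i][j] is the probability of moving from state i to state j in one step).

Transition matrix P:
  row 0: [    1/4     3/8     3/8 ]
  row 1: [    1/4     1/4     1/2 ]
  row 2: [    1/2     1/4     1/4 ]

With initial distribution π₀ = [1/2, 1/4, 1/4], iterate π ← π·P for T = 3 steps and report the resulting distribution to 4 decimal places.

t=0: π = [0.5000, 0.2500, 0.2500]
t=1: π = [0.3125, 0.3125, 0.3750]
t=2: π = [0.3438, 0.2891, 0.3672]
t=3: π = [0.3418, 0.2930, 0.3652]

π = [0.3418, 0.2930, 0.3652]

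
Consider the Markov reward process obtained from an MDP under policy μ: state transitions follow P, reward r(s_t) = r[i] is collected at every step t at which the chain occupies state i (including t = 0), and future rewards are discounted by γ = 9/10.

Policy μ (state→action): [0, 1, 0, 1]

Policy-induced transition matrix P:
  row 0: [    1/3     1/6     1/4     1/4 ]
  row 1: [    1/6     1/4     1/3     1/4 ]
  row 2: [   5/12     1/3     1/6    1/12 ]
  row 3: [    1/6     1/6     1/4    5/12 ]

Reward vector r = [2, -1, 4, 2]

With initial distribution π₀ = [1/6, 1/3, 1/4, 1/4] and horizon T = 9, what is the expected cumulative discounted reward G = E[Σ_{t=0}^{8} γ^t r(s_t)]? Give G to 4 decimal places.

t=0: π = [0.1667, 0.3333, 0.2500, 0.2500], E[r] = 1.5000, γ^t·E[r] = 1.500000, running G = 1.500000
t=1: π = [0.2569, 0.2361, 0.2569, 0.2500], E[r] = 1.8056, γ^t·E[r] = 1.625000, running G = 3.125000
t=2: π = [0.2737, 0.2292, 0.2483, 0.2488], E[r] = 1.8090, γ^t·E[r] = 1.465313, running G = 4.590313
t=3: π = [0.2744, 0.2271, 0.2484, 0.2501], E[r] = 1.8154, γ^t·E[r] = 1.323422, running G = 5.913734
t=4: π = [0.2745, 0.2270, 0.2482, 0.2503], E[r] = 1.8155, γ^t·E[r] = 1.191127, running G = 7.104862
t=5: π = [0.2745, 0.2270, 0.2482, 0.2503], E[r] = 1.8156, γ^t·E[r] = 1.072093, running G = 8.176954
t=6: π = [0.2745, 0.2270, 0.2482, 0.2504], E[r] = 1.8156, γ^t·E[r] = 0.964884, running G = 9.141839
t=7: π = [0.2745, 0.2270, 0.2482, 0.2504], E[r] = 1.8156, γ^t·E[r] = 0.868397, running G = 10.010236
t=8: π = [0.2745, 0.2270, 0.2482, 0.2504], E[r] = 1.8156, γ^t·E[r] = 0.781557, running G = 10.791793

G = 10.7918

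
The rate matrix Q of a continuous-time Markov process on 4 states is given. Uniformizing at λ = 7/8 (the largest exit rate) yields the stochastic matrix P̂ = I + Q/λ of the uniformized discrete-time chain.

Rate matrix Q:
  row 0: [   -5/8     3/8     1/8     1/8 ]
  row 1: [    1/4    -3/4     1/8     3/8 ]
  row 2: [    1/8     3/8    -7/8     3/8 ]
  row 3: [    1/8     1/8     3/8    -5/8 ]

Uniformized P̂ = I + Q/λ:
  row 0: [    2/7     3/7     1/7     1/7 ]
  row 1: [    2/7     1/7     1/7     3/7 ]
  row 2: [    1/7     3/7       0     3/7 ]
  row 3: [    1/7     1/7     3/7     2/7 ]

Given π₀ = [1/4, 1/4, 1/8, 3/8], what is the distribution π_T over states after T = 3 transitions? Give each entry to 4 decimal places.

π = [0.2114, 0.2587, 0.2074, 0.3225]

t=0: π = [0.2500, 0.2500, 0.1250, 0.3750]
t=1: π = [0.2143, 0.2500, 0.2321, 0.3036]
t=2: π = [0.2092, 0.2704, 0.1964, 0.3240]
t=3: π = [0.2114, 0.2587, 0.2074, 0.3225]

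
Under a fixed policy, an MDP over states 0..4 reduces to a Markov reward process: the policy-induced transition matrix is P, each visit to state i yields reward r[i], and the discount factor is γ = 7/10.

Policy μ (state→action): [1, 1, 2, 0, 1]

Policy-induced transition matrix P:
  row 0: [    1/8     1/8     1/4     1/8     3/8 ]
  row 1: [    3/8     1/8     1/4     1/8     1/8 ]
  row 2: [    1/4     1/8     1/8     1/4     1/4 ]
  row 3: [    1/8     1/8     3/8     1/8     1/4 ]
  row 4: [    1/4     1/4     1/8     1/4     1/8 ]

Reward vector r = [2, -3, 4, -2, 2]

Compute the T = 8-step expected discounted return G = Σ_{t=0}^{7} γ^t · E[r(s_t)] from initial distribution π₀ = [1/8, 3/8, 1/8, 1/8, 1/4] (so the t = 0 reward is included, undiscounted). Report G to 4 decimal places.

t=0: π = [0.1250, 0.3750, 0.1250, 0.1250, 0.2500], E[r] = -0.1250, γ^t·E[r] = -0.125000, running G = -0.125000
t=1: π = [0.2656, 0.1563, 0.2188, 0.1719, 0.1875], E[r] = 0.9688, γ^t·E[r] = 0.678125, running G = 0.553125
t=2: π = [0.2148, 0.1484, 0.2207, 0.1758, 0.2402], E[r] = 0.9961, γ^t·E[r] = 0.488086, running G = 1.041211
t=3: π = [0.2197, 0.1550, 0.2144, 0.1826, 0.2283], E[r] = 0.9231, γ^t·E[r] = 0.316622, running G = 1.357833
t=4: π = [0.2191, 0.1535, 0.2175, 0.1803, 0.2296], E[r] = 0.9460, γ^t·E[r] = 0.227138, running G = 1.584971
t=5: π = [0.2193, 0.1537, 0.2167, 0.1809, 0.2295], E[r] = 0.9413, γ^t·E[r] = 0.158208, running G = 1.743179
t=6: π = [0.2192, 0.1537, 0.2168, 0.1808, 0.2295], E[r] = 0.9422, γ^t·E[r] = 0.110845, running G = 1.854023
t=7: π = [0.2192, 0.1537, 0.2168, 0.1808, 0.2295], E[r] = 0.9420, γ^t·E[r] = 0.077577, running G = 1.931600

G = 1.9316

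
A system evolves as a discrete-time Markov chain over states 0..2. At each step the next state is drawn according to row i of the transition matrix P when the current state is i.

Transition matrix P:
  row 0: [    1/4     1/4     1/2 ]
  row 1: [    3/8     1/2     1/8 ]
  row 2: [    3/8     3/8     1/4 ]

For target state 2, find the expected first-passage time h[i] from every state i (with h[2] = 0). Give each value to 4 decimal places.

h = [2.6667, 4.0000, 0.0000]

First-step conditioning: h[2] = 0; for i ≠ 2, h[i] = 1 + Σ_k P[i][k]·h[k].
  h[0] = 1 + 1/4·h[0] + 1/4·h[1]
  h[1] = 1 + 3/8·h[0] + 1/2·h[1]
Solving the 2×2 linear system over states ≠ 2 gives exactly h = [8/3, 4, 0] (h[2] = 0 is the target).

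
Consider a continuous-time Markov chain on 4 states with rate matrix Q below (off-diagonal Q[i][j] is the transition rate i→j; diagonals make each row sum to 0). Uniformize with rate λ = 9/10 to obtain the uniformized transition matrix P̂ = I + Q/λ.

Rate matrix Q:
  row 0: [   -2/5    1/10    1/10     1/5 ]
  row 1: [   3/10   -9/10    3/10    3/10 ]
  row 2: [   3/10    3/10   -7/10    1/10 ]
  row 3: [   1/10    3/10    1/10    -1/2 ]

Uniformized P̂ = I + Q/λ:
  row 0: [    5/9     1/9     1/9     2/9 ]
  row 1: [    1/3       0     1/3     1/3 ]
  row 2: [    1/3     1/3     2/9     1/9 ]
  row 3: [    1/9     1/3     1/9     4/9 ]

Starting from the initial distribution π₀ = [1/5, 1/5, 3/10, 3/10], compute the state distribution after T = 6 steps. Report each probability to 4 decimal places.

π = [0.3462, 0.1923, 0.1731, 0.2885]

t=0: π = [0.2000, 0.2000, 0.3000, 0.3000]
t=1: π = [0.3111, 0.2222, 0.1889, 0.2778]
t=2: π = [0.3407, 0.1901, 0.1815, 0.2877]
t=3: π = [0.3451, 0.1942, 0.1735, 0.2871]
t=4: π = [0.3462, 0.1919, 0.1736, 0.2883]
t=5: π = [0.3462, 0.1924, 0.1730, 0.2883]
t=6: π = [0.3462, 0.1923, 0.1731, 0.2885]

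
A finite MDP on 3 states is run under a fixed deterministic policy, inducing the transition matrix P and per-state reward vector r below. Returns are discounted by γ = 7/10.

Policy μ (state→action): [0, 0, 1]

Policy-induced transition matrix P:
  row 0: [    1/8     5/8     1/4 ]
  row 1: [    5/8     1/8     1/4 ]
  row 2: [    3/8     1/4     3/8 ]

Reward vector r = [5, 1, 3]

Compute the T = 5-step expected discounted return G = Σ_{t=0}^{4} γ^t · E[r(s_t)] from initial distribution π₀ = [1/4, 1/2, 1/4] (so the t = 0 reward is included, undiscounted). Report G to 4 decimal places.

G = 8.0386

t=0: π = [0.2500, 0.5000, 0.2500], E[r] = 2.5000, γ^t·E[r] = 2.500000, running G = 2.500000
t=1: π = [0.4375, 0.2813, 0.2813], E[r] = 3.3125, γ^t·E[r] = 2.318750, running G = 4.818750
t=2: π = [0.3359, 0.3789, 0.2852], E[r] = 2.9141, γ^t·E[r] = 1.427891, running G = 6.246641
t=3: π = [0.3857, 0.3286, 0.2856], E[r] = 3.1143, γ^t·E[r] = 1.068190, running G = 7.314831
t=4: π = [0.3607, 0.3536, 0.2857], E[r] = 3.0143, γ^t·E[r] = 0.723729, running G = 8.038560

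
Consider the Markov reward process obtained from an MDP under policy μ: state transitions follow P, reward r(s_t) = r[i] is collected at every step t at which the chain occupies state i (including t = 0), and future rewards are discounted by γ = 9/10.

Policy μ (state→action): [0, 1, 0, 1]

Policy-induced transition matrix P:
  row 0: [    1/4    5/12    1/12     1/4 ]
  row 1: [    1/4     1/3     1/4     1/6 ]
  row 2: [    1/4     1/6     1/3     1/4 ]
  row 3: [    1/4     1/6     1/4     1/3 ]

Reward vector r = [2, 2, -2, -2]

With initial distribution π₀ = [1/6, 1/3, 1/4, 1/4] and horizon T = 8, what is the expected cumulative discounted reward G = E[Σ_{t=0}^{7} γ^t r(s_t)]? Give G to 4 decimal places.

G = 0.4225

t=0: π = [0.1667, 0.3333, 0.2500, 0.2500], E[r] = 0.0000, γ^t·E[r] = 0.000000, running G = 0.000000
t=1: π = [0.2500, 0.2639, 0.2431, 0.2431], E[r] = 0.0556, γ^t·E[r] = 0.050000, running G = 0.050000
t=2: π = [0.2500, 0.2731, 0.2286, 0.2483], E[r] = 0.0926, γ^t·E[r] = 0.075000, running G = 0.125000
t=3: π = [0.2500, 0.2747, 0.2274, 0.2479], E[r] = 0.0988, γ^t·E[r] = 0.072000, running G = 0.197000
t=4: π = [0.2500, 0.2749, 0.2273, 0.2478], E[r] = 0.0998, γ^t·E[r] = 0.065475, running G = 0.262475
t=5: π = [0.2500, 0.2750, 0.2273, 0.2477], E[r] = 0.1000, γ^t·E[r] = 0.059029, running G = 0.321504
t=6: π = [0.2500, 0.2750, 0.2273, 0.2477], E[r] = 0.1000, γ^t·E[r] = 0.053141, running G = 0.374645
t=7: π = [0.2500, 0.2750, 0.2273, 0.2477], E[r] = 0.1000, γ^t·E[r] = 0.047829, running G = 0.422474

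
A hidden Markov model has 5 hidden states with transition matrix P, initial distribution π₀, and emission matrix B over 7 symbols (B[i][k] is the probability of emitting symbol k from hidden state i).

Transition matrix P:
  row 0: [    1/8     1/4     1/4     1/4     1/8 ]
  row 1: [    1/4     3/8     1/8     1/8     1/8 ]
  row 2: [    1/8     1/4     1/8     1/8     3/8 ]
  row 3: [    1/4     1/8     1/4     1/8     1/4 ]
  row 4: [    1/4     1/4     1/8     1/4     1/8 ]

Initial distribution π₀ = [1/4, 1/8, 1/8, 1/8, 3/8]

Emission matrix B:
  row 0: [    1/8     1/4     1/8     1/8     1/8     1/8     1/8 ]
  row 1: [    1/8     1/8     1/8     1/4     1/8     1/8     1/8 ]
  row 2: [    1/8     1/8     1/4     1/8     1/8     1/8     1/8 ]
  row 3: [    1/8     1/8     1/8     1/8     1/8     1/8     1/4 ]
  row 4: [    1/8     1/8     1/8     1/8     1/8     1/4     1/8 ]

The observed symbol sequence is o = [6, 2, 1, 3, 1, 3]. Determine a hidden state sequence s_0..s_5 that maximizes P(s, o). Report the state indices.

t=0: δ = [3.125e-02, 1.562e-02, 1.562e-02, 3.125e-02, 4.688e-02]  (obs o_0=6)
t=1: δ = [1.465e-03, 1.465e-03, 1.953e-03, 1.465e-03, 9.766e-04]  ψ = [4, 4, 0, 4, 3]  (obs o_1=2)
t=2: δ = [9.155e-05, 6.866e-05, 4.578e-05, 4.578e-05, 9.155e-05]  ψ = [1, 1, 0, 0, 2]  (obs o_2=1)
t=3: δ = [2.861e-06, 6.437e-06, 2.861e-06, 2.861e-06, 2.146e-06]  ψ = [4, 1, 0, 0, 2]  (obs o_3=3)
t=4: δ = [4.023e-07, 3.017e-07, 1.006e-07, 1.006e-07, 1.341e-07]  ψ = [1, 1, 1, 1, 2]  (obs o_4=1)
t=5: δ = [9.430e-09, 2.829e-08, 1.257e-08, 1.257e-08, 6.286e-09]  ψ = [1, 1, 0, 0, 0]  (obs o_5=3)
backtrack: best end state = 1; path = [4, 1, 1, 1, 1, 1]

path = [4, 1, 1, 1, 1, 1]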